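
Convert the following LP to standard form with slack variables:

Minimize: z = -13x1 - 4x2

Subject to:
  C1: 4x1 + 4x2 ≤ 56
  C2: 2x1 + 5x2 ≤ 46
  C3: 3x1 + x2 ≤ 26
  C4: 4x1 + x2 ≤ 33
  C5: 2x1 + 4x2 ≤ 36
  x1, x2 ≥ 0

min z = -13x1 - 4x2

s.t.
  4x1 + 4x2 + s1 = 56
  2x1 + 5x2 + s2 = 46
  3x1 + x2 + s3 = 26
  4x1 + x2 + s4 = 33
  2x1 + 4x2 + s5 = 36
  x1, x2, s1, s2, s3, s4, s5 ≥ 0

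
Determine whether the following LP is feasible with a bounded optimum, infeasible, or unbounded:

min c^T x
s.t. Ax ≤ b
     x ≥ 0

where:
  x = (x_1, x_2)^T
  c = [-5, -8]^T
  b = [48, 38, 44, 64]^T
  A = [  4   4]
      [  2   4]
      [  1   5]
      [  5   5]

Feasible with a bounded optimal solution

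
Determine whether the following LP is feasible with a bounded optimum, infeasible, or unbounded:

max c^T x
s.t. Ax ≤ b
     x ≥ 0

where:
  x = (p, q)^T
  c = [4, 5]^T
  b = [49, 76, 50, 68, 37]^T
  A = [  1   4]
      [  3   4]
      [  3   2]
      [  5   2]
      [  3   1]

Feasible with a bounded optimal solution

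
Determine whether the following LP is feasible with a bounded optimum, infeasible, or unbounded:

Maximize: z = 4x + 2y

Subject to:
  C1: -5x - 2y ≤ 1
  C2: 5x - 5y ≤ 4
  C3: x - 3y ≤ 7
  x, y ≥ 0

Unbounded (objective can increase without bound)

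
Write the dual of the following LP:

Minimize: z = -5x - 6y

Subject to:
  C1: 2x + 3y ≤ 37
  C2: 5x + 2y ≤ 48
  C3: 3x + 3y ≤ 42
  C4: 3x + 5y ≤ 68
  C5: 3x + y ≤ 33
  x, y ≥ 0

Primal min cᵀx s.t. Ax ≤ b, x ≥ 0  →  Dual max −bᵀy s.t. Aᵀy ≥ −c, y ≥ 0.

Maximize: z = -37y1 - 48y2 - 42y3 - 68y4 - 33y5

Subject to:
  2y1 + 5y2 + 3y3 + 3y4 + 3y5 ≥ 5
  3y1 + 2y2 + 3y3 + 5y4 + y5 ≥ 6
  y1, y2, y3, y4, y5 ≥ 0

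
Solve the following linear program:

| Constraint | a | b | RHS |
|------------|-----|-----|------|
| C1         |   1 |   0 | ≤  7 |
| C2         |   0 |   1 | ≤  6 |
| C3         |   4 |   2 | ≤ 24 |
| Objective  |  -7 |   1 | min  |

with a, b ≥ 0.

Evaluate the objective at each vertex of the feasible region:
  z(0, 0) = 0
  z(6, 0) = -42  ←
  z(3, 6) = -15
  z(0, 6) = 6
The minimum is at a = 6, b = 0.

a = 6, b = 0, z = -42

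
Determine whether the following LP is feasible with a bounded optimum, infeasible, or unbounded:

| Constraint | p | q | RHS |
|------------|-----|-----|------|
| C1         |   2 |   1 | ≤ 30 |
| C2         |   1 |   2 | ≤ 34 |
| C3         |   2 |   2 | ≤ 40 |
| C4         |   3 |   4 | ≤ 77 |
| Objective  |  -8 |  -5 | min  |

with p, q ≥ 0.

Feasible with a bounded optimal solution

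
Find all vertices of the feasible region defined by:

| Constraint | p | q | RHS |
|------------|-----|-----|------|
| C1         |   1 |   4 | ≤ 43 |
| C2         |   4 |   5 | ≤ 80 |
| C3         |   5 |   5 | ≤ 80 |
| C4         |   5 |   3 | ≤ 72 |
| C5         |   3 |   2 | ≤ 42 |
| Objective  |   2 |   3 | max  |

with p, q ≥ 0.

(0, 0), (14, 0), (10, 6), (7, 9), (0, 10.75)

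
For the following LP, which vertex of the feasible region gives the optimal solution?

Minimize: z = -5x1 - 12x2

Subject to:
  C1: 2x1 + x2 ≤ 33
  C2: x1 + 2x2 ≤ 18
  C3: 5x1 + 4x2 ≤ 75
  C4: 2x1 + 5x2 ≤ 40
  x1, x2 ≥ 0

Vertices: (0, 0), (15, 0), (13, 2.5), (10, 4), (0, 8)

Evaluate the objective at each vertex of the feasible region:
  z(0, 0) = 0
  z(15, 0) = -75
  z(13, 2.5) = -95
  z(10, 4) = -98  ←
  z(0, 8) = -96
The minimum is at x1 = 10, x2 = 4.

(10, 4)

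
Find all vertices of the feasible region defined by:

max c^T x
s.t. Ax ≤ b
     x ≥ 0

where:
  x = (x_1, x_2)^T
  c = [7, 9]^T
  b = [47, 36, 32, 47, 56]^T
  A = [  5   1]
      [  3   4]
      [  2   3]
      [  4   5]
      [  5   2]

(0, 0), (9.4, 0), (8.952, 2.238), (8, 3), (0, 9)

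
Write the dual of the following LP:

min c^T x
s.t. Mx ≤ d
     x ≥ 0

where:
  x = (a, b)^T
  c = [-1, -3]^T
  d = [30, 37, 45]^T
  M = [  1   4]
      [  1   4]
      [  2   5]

Primal min cᵀx s.t. Ax ≤ b, x ≥ 0  →  Dual max −bᵀy s.t. Aᵀy ≥ −c, y ≥ 0.

Maximize: z = -30y1 - 37y2 - 45y3

Subject to:
  y1 + y2 + 2y3 ≥ 1
  4y1 + 4y2 + 5y3 ≥ 3
  y1, y2, y3 ≥ 0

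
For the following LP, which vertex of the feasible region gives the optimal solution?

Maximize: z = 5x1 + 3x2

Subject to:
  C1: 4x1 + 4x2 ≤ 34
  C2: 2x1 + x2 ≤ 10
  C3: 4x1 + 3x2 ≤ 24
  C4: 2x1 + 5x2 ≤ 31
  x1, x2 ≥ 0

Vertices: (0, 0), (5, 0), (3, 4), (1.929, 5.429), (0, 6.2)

Evaluate the objective at each vertex of the feasible region:
  z(0, 0) = 0
  z(5, 0) = 25
  z(3, 4) = 27  ←
  z(1.929, 5.429) = 25.93
  z(0, 6.2) = 18.6
The maximum is at x1 = 3, x2 = 4.

(3, 4)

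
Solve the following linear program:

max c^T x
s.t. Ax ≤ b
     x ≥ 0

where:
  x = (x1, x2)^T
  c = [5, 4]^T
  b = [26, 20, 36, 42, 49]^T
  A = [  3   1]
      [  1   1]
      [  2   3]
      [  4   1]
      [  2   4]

Evaluate the objective at each vertex of the feasible region:
  z(0, 0) = 0
  z(8.667, 0) = 43.33
  z(6, 8) = 62  ←
  z(0, 12) = 48
The maximum is at x1 = 6, x2 = 8.

x1 = 6, x2 = 8, z = 62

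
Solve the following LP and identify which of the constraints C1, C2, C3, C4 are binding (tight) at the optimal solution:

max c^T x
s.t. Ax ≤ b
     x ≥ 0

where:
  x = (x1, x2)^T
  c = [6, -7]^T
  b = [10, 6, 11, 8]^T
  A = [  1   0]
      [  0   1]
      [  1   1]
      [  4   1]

At x1 = 2, x2 = 0, compute slack b - a·x for each constraint:
  C1: 10 − 2 = 8  (slack)
  C2: 6 − 0 = 6  (slack)
  C3: 11 − 2 = 9  (slack)
  C4: 8 − 8 = 0  (binding)

Optimal: x1 = 2, x2 = 0
Binding: C4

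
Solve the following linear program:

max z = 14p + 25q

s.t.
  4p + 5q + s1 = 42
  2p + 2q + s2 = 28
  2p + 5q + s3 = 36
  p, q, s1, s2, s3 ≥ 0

Evaluate the objective at each vertex of the feasible region:
  z(0, 0) = 0
  z(10.5, 0) = 147
  z(3, 6) = 192  ←
  z(0, 7.2) = 180
The maximum is at p = 3, q = 6.

p = 3, q = 6, z = 192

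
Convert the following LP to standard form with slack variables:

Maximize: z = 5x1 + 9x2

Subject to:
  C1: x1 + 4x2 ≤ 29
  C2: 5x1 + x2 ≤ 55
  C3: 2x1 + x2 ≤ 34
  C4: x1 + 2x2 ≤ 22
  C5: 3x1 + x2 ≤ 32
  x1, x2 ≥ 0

max z = 5x1 + 9x2

s.t.
  x1 + 4x2 + s1 = 29
  5x1 + x2 + s2 = 55
  2x1 + x2 + s3 = 34
  x1 + 2x2 + s4 = 22
  3x1 + x2 + s5 = 32
  x1, x2, s1, s2, s3, s4, s5 ≥ 0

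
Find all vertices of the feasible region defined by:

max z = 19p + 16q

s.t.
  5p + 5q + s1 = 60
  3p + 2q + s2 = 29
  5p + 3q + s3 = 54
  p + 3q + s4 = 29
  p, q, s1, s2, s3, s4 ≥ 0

(0, 0), (9.667, 0), (5, 7), (3.5, 8.5), (0, 9.667)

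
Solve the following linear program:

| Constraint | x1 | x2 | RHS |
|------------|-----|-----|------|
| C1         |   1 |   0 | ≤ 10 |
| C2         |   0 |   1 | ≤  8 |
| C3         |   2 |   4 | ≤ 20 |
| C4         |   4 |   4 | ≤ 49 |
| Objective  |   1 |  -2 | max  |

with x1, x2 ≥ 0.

Evaluate the objective at each vertex of the feasible region:
  z(0, 0) = 0
  z(10, 0) = 10  ←
  z(0, 5) = -10
The maximum is at x1 = 10, x2 = 0.

x1 = 10, x2 = 0, z = 10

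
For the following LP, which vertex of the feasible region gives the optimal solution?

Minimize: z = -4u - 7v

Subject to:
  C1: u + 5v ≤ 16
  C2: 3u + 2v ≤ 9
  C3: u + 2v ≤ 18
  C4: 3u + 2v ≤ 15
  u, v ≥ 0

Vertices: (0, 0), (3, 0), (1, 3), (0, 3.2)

Evaluate the objective at each vertex of the feasible region:
  z(0, 0) = 0
  z(3, 0) = -12
  z(1, 3) = -25  ←
  z(0, 3.2) = -22.4
The minimum is at u = 1, v = 3.

(1, 3)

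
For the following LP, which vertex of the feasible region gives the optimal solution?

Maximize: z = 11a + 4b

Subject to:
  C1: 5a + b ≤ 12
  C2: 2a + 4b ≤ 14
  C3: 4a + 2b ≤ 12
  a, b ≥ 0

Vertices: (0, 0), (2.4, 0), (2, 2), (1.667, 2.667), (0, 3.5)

Evaluate the objective at each vertex of the feasible region:
  z(0, 0) = 0
  z(2.4, 0) = 26.4
  z(2, 2) = 30  ←
  z(1.667, 2.667) = 29
  z(0, 3.5) = 14
The maximum is at a = 2, b = 2.

(2, 2)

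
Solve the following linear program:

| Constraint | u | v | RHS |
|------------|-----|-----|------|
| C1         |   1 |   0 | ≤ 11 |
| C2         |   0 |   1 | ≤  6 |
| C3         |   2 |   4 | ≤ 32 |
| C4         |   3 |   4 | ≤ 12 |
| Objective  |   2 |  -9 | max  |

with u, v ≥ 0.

Evaluate the objective at each vertex of the feasible region:
  z(0, 0) = 0
  z(4, 0) = 8  ←
  z(0, 3) = -27
The maximum is at u = 4, v = 0.

u = 4, v = 0, z = 8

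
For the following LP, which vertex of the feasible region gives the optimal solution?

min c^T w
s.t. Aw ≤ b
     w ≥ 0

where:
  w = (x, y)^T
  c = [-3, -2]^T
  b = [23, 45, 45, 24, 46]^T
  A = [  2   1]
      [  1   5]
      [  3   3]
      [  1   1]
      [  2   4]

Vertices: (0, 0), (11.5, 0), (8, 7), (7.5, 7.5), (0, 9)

Evaluate the objective at each vertex of the feasible region:
  z(0, 0) = 0
  z(11.5, 0) = -34.5
  z(8, 7) = -38  ←
  z(7.5, 7.5) = -37.5
  z(0, 9) = -18
The minimum is at x = 8, y = 7.

(8, 7)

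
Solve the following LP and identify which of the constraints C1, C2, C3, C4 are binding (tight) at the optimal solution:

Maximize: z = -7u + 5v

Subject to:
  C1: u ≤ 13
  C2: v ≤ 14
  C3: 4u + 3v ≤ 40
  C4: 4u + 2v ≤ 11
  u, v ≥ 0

At u = 0, v = 5.5, compute slack b - a·x for each constraint:
  C1: 13 − 0 = 13  (slack)
  C2: 14 − 5.5 = 8.5  (slack)
  C3: 40 − 16.5 = 23.5  (slack)
  C4: 11 − 11 = 0  (binding)

Optimal: u = 0, v = 5.5
Binding: C4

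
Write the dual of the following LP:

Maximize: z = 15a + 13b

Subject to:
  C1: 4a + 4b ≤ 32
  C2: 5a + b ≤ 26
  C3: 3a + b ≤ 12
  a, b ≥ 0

Primal max cᵀx s.t. Ax ≤ b, x ≥ 0  →  Dual min bᵀy s.t. Aᵀy ≥ c, y ≥ 0.

Minimize: z = 32y1 + 26y2 + 12y3

Subject to:
  4y1 + 5y2 + 3y3 ≥ 15
  4y1 + y2 + y3 ≥ 13
  y1, y2, y3 ≥ 0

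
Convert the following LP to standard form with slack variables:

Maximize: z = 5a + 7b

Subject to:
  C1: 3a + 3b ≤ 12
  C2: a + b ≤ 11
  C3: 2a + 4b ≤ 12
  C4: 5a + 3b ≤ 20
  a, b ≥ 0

max z = 5a + 7b

s.t.
  3a + 3b + s1 = 12
  a + b + s2 = 11
  2a + 4b + s3 = 12
  5a + 3b + s4 = 20
  a, b, s1, s2, s3, s4 ≥ 0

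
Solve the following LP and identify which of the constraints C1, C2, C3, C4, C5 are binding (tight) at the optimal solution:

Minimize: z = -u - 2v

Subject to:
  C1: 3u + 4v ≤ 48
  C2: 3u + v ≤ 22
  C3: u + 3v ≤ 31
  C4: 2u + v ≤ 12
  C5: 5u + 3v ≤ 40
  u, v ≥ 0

At u = 1, v = 10, compute slack b - a·x for each constraint:
  C1: 48 − 43 = 5  (slack)
  C2: 22 − 13 = 9  (slack)
  C3: 31 − 31 = 0  (binding)
  C4: 12 − 12 = 0  (binding)
  C5: 40 − 35 = 5  (slack)

Optimal: u = 1, v = 10
Binding: C3, C4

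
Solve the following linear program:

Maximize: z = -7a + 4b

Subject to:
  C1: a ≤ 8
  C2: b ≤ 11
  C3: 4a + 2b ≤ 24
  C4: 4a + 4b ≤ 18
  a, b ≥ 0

Evaluate the objective at each vertex of the feasible region:
  z(0, 0) = 0
  z(4.5, 0) = -31.5
  z(0, 4.5) = 18  ←
The maximum is at a = 0, b = 4.5.

a = 0, b = 4.5, z = 18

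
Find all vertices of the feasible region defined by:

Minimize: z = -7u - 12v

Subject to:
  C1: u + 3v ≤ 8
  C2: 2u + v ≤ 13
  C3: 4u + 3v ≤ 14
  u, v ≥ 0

(0, 0), (3.5, 0), (2, 2), (0, 2.667)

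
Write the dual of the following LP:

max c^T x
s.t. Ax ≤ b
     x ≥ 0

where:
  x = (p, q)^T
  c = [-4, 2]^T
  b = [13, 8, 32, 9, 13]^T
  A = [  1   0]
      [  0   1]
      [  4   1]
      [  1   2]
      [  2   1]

Primal max cᵀx s.t. Ax ≤ b, x ≥ 0  →  Dual min bᵀy s.t. Aᵀy ≥ c, y ≥ 0.

Minimize: z = 13y1 + 8y2 + 32y3 + 9y4 + 13y5

Subject to:
  y1 + 4y3 + y4 + 2y5 ≥ -4
  y2 + y3 + 2y4 + y5 ≥ 2
  y1, y2, y3, y4, y5 ≥ 0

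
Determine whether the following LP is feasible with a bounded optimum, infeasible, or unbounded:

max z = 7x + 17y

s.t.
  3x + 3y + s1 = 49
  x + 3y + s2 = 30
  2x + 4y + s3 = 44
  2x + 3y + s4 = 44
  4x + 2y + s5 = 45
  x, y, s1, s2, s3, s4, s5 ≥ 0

Feasible with a bounded optimal solution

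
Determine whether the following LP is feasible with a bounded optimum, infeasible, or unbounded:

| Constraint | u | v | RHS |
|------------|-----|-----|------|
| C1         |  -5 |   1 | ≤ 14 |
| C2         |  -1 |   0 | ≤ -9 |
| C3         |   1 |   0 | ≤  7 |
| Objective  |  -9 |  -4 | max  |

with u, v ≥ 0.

Infeasible (no feasible solution exists)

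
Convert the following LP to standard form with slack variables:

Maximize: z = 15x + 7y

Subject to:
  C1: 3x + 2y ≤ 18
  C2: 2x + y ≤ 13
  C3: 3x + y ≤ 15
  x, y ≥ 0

max z = 15x + 7y

s.t.
  3x + 2y + s1 = 18
  2x + y + s2 = 13
  3x + y + s3 = 15
  x, y, s1, s2, s3 ≥ 0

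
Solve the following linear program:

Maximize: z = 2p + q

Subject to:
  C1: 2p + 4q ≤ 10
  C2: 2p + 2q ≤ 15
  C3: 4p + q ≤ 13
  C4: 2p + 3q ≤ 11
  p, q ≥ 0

Evaluate the objective at each vertex of the feasible region:
  z(0, 0) = 0
  z(3.25, 0) = 6.5
  z(3, 1) = 7  ←
  z(0, 2.5) = 2.5
The maximum is at p = 3, q = 1.

p = 3, q = 1, z = 7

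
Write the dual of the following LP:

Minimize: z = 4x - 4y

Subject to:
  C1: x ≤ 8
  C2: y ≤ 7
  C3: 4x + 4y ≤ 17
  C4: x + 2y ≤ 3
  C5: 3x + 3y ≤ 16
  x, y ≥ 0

Primal min cᵀx s.t. Ax ≤ b, x ≥ 0  →  Dual max −bᵀy s.t. Aᵀy ≥ −c, y ≥ 0.

Maximize: z = -8y1 - 7y2 - 17y3 - 3y4 - 16y5

Subject to:
  y1 + 4y3 + y4 + 3y5 ≥ -4
  y2 + 4y3 + 2y4 + 3y5 ≥ 4
  y1, y2, y3, y4, y5 ≥ 0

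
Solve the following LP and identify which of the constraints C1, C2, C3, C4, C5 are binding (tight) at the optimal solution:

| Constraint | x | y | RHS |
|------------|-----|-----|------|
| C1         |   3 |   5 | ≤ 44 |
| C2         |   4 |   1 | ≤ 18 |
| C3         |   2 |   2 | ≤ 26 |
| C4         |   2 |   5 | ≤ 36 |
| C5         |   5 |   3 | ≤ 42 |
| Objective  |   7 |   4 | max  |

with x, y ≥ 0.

At x = 3, y = 6, compute slack b - a·x for each constraint:
  C1: 44 − 39 = 5  (slack)
  C2: 18 − 18 = 0  (binding)
  C3: 26 − 18 = 8  (slack)
  C4: 36 − 36 = 0  (binding)
  C5: 42 − 33 = 9  (slack)

Optimal: x = 3, y = 6
Binding: C2, C4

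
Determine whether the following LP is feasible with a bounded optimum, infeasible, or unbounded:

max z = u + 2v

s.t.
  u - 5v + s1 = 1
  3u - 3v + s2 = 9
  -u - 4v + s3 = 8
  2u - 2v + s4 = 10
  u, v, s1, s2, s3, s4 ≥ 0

Unbounded (objective can increase without bound)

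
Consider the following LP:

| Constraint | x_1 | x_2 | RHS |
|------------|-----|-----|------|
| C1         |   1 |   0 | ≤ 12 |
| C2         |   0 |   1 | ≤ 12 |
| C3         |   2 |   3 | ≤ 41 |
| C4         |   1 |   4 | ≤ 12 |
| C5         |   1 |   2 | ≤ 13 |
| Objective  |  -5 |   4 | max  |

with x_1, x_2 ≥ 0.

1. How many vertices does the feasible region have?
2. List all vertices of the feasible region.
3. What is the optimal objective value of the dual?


1. 3
2. (0, 0), (12, 0), (0, 3)
3. 12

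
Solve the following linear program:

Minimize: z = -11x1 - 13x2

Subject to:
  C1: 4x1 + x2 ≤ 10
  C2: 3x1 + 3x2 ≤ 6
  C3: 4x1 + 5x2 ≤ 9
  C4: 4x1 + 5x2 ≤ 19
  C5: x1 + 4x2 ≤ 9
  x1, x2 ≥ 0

Evaluate the objective at each vertex of the feasible region:
  z(0, 0) = 0
  z(2, 0) = -22
  z(1, 1) = -24  ←
  z(0, 1.8) = -23.4
The minimum is at x1 = 1, x2 = 1.

x1 = 1, x2 = 1, z = -24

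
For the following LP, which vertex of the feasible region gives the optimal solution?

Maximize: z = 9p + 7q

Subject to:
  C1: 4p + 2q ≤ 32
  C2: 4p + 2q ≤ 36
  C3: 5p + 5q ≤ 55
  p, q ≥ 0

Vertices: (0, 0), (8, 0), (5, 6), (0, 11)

Evaluate the objective at each vertex of the feasible region:
  z(0, 0) = 0
  z(8, 0) = 72
  z(5, 6) = 87  ←
  z(0, 11) = 77
The maximum is at p = 5, q = 6.

(5, 6)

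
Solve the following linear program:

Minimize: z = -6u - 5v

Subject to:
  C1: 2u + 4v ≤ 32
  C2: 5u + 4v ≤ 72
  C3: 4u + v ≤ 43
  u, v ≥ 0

Evaluate the objective at each vertex of the feasible region:
  z(0, 0) = 0
  z(10.75, 0) = -64.5
  z(10, 3) = -75  ←
  z(0, 8) = -40
The minimum is at u = 10, v = 3.

u = 10, v = 3, z = -75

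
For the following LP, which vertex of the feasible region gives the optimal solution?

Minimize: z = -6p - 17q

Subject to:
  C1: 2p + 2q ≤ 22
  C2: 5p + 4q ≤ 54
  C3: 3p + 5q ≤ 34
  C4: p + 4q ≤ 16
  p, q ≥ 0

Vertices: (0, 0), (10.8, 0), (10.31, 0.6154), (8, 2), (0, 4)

Evaluate the objective at each vertex of the feasible region:
  z(0, 0) = 0
  z(10.8, 0) = -64.8
  z(10.31, 0.6154) = -72.31
  z(8, 2) = -82  ←
  z(0, 4) = -68
The minimum is at p = 8, q = 2.

(8, 2)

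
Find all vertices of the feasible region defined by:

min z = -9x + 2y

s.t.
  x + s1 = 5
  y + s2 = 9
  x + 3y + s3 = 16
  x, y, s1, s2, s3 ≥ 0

(0, 0), (5, 0), (5, 3.667), (0, 5.333)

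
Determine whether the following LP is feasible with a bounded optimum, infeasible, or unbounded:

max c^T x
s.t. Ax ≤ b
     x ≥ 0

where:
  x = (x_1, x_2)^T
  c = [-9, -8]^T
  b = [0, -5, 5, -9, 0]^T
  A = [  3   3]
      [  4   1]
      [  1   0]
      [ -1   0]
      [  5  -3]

Infeasible (no feasible solution exists)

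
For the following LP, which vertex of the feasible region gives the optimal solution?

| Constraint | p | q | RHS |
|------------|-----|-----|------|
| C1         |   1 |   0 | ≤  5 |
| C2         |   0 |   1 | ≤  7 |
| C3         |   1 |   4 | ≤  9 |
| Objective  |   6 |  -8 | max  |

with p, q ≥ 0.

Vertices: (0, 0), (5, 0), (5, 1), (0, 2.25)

Evaluate the objective at each vertex of the feasible region:
  z(0, 0) = 0
  z(5, 0) = 30  ←
  z(5, 1) = 22
  z(0, 2.25) = -18
The maximum is at p = 5, q = 0.

(5, 0)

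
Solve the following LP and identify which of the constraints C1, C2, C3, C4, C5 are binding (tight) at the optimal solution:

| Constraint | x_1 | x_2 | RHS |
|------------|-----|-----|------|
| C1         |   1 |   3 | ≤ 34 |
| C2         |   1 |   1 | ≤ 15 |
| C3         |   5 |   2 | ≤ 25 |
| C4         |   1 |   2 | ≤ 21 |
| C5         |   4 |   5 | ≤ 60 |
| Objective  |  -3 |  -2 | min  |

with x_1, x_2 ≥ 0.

At x_1 = 1, x_2 = 10, compute slack b - a·x for each constraint:
  C1: 34 − 31 = 3  (slack)
  C2: 15 − 11 = 4  (slack)
  C3: 25 − 25 = 0  (binding)
  C4: 21 − 21 = 0  (binding)
  C5: 60 − 54 = 6  (slack)

Optimal: x_1 = 1, x_2 = 10
Binding: C3, C4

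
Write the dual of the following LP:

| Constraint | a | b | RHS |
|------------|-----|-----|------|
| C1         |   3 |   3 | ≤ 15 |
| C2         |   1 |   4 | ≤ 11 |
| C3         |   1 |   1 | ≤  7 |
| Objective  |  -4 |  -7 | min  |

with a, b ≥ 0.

Primal min cᵀx s.t. Ax ≤ b, x ≥ 0  →  Dual max −bᵀy s.t. Aᵀy ≥ −c, y ≥ 0.

Maximize: z = -15y1 - 11y2 - 7y3

Subject to:
  3y1 + y2 + y3 ≥ 4
  3y1 + 4y2 + y3 ≥ 7
  y1, y2, y3 ≥ 0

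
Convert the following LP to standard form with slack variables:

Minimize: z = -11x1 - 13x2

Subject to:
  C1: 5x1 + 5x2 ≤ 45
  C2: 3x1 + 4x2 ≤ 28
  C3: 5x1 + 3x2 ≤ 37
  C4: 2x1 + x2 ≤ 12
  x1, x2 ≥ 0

min z = -11x1 - 13x2

s.t.
  5x1 + 5x2 + s1 = 45
  3x1 + 4x2 + s2 = 28
  5x1 + 3x2 + s3 = 37
  2x1 + x2 + s4 = 12
  x1, x2, s1, s2, s3, s4 ≥ 0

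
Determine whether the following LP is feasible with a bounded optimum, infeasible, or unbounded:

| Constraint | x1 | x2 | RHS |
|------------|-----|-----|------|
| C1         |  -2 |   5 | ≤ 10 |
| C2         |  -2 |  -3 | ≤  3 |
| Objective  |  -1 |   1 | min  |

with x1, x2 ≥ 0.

Unbounded (objective can decrease without bound)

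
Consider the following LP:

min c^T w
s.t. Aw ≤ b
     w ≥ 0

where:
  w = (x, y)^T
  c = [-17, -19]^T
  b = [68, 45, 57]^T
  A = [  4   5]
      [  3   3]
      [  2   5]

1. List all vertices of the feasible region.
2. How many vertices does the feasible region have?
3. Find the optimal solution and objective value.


1. (0, 0), (15, 0), (7, 8), (5.5, 9.2), (0, 11.4)
2. 5
3. x = 7, y = 8, z = -271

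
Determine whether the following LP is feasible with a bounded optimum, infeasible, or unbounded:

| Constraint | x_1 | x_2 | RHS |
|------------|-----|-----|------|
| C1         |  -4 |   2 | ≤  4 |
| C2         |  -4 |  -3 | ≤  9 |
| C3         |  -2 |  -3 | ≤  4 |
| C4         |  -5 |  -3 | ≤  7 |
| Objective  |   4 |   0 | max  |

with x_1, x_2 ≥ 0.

Unbounded (objective can increase without bound)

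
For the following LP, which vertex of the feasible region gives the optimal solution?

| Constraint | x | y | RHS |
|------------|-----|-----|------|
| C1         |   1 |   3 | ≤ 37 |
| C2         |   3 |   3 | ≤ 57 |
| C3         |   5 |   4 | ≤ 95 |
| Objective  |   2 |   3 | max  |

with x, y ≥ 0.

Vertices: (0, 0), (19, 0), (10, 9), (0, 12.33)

Evaluate the objective at each vertex of the feasible region:
  z(0, 0) = 0
  z(19, 0) = 38
  z(10, 9) = 47  ←
  z(0, 12.33) = 37
The maximum is at x = 10, y = 9.

(10, 9)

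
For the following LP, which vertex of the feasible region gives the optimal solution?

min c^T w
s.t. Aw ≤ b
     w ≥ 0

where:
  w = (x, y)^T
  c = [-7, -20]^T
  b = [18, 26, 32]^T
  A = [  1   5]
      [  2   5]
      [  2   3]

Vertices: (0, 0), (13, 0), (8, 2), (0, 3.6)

Evaluate the objective at each vertex of the feasible region:
  z(0, 0) = 0
  z(13, 0) = -91
  z(8, 2) = -96  ←
  z(0, 3.6) = -72
The minimum is at x = 8, y = 2.

(8, 2)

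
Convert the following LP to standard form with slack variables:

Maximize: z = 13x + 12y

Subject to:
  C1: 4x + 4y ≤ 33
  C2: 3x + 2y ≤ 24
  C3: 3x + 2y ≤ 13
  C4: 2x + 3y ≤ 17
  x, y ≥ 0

max z = 13x + 12y

s.t.
  4x + 4y + s1 = 33
  3x + 2y + s2 = 24
  3x + 2y + s3 = 13
  2x + 3y + s4 = 17
  x, y, s1, s2, s3, s4 ≥ 0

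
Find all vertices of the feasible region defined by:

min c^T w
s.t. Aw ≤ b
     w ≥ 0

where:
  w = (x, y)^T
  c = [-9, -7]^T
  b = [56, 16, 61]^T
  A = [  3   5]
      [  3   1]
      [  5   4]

(0, 0), (5.333, 0), (2, 10), (0, 11.2)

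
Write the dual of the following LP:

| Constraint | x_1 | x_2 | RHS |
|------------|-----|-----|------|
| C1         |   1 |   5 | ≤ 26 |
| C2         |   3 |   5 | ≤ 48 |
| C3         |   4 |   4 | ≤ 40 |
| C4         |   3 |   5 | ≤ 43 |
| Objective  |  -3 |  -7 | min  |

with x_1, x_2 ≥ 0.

Primal min cᵀx s.t. Ax ≤ b, x ≥ 0  →  Dual max −bᵀy s.t. Aᵀy ≥ −c, y ≥ 0.

Maximize: z = -26y1 - 48y2 - 40y3 - 43y4

Subject to:
  y1 + 3y2 + 4y3 + 3y4 ≥ 3
  5y1 + 5y2 + 4y3 + 5y4 ≥ 7
  y1, y2, y3, y4 ≥ 0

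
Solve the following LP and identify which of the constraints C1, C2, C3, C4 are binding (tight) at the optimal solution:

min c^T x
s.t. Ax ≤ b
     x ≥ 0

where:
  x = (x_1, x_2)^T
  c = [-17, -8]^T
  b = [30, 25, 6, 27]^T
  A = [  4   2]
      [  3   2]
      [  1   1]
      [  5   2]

At x_1 = 5, x_2 = 1, compute slack b - a·x for each constraint:
  C1: 30 − 22 = 8  (slack)
  C2: 25 − 17 = 8  (slack)
  C3: 6 − 6 = 0  (binding)
  C4: 27 − 27 = 0  (binding)

Optimal: x_1 = 5, x_2 = 1
Binding: C3, C4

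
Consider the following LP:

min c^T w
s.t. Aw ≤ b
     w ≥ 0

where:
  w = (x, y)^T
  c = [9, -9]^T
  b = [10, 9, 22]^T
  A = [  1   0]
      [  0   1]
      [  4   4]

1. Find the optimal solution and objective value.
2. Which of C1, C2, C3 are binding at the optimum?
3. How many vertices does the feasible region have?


1. x = 0, y = 5.5, z = -49.5
2. C3
3. 3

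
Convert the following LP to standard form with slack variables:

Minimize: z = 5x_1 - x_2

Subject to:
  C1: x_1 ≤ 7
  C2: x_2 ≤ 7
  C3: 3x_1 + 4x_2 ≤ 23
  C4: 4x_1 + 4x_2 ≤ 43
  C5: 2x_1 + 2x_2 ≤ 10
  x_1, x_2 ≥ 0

min z = 5x_1 - x_2

s.t.
  x_1 + s1 = 7
  x_2 + s2 = 7
  3x_1 + 4x_2 + s3 = 23
  4x_1 + 4x_2 + s4 = 43
  2x_1 + 2x_2 + s5 = 10
  x_1, x_2, s1, s2, s3, s4, s5 ≥ 0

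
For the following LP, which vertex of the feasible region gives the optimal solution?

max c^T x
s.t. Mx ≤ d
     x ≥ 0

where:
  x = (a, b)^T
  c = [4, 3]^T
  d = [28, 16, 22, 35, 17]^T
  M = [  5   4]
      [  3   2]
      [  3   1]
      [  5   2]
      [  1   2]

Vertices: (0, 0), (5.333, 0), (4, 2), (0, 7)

Evaluate the objective at each vertex of the feasible region:
  z(0, 0) = 0
  z(5.333, 0) = 21.33
  z(4, 2) = 22  ←
  z(0, 7) = 21
The maximum is at a = 4, b = 2.

(4, 2)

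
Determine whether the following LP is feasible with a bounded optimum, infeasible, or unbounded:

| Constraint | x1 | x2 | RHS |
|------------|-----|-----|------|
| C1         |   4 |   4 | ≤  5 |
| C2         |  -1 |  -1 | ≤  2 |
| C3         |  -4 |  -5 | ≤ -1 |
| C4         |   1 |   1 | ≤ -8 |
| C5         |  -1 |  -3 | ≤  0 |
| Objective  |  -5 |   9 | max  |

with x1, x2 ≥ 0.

Infeasible (no feasible solution exists)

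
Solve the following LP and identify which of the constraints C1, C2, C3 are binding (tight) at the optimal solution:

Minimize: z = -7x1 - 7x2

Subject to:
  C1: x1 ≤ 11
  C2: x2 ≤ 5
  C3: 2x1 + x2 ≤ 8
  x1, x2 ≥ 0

At x1 = 1.5, x2 = 5, compute slack b - a·x for each constraint:
  C1: 11 − 1.5 = 9.5  (slack)
  C2: 5 − 5 = 0  (binding)
  C3: 8 − 8 = 0  (binding)

Optimal: x1 = 1.5, x2 = 5
Binding: C2, C3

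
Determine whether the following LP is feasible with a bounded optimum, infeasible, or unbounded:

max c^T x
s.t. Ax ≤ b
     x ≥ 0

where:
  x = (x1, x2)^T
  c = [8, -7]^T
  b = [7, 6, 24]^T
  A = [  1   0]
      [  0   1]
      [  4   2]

Feasible with a bounded optimal solution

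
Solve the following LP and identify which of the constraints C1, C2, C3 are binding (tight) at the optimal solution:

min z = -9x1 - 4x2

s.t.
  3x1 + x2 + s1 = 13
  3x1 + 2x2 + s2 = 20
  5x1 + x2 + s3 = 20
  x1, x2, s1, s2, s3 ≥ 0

At x1 = 2, x2 = 7, compute slack b - a·x for each constraint:
  C1: 13 − 13 = 0  (binding)
  C2: 20 − 20 = 0  (binding)
  C3: 20 − 17 = 3  (slack)

Optimal: x1 = 2, x2 = 7
Binding: C1, C2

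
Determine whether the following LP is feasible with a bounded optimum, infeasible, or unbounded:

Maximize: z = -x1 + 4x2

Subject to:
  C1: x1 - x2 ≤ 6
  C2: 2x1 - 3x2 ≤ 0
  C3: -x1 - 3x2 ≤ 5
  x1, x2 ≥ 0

Unbounded (objective can increase without bound)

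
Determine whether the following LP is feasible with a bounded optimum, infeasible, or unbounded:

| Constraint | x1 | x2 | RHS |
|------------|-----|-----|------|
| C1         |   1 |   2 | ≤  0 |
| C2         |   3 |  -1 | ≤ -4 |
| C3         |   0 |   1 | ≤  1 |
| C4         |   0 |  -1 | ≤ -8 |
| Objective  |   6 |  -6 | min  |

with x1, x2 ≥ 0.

Infeasible (no feasible solution exists)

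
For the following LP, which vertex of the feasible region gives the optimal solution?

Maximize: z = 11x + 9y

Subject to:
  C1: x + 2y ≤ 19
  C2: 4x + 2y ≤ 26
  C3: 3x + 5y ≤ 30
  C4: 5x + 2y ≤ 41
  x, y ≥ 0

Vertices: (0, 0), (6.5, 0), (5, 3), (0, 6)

Evaluate the objective at each vertex of the feasible region:
  z(0, 0) = 0
  z(6.5, 0) = 71.5
  z(5, 3) = 82  ←
  z(0, 6) = 54
The maximum is at x = 5, y = 3.

(5, 3)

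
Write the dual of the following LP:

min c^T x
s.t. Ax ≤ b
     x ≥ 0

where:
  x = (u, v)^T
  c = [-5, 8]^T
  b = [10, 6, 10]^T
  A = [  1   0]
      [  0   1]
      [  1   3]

Primal min cᵀx s.t. Ax ≤ b, x ≥ 0  →  Dual max −bᵀy s.t. Aᵀy ≥ −c, y ≥ 0.

Maximize: z = -10y1 - 6y2 - 10y3

Subject to:
  y1 + y3 ≥ 5
  y2 + 3y3 ≥ -8
  y1, y2, y3 ≥ 0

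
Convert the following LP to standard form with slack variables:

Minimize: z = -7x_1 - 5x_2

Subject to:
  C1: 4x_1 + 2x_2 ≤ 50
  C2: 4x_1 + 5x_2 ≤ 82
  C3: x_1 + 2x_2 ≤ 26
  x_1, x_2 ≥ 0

min z = -7x_1 - 5x_2

s.t.
  4x_1 + 2x_2 + s1 = 50
  4x_1 + 5x_2 + s2 = 82
  x_1 + 2x_2 + s3 = 26
  x_1, x_2, s1, s2, s3 ≥ 0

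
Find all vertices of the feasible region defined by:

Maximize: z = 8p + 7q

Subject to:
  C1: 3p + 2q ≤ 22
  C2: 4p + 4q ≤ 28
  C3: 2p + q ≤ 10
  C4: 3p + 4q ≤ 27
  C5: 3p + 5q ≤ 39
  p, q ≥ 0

(0, 0), (5, 0), (3, 4), (1, 6), (0, 6.75)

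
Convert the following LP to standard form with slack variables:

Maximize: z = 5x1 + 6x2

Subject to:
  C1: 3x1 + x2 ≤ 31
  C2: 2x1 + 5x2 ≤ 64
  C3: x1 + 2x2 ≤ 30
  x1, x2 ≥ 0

max z = 5x1 + 6x2

s.t.
  3x1 + x2 + s1 = 31
  2x1 + 5x2 + s2 = 64
  x1 + 2x2 + s3 = 30
  x1, x2, s1, s2, s3 ≥ 0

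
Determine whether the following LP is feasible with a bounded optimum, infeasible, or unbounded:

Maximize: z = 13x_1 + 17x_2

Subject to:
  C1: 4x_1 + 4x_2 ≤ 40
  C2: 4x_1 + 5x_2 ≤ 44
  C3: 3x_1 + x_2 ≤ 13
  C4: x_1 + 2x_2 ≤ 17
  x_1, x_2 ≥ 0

Feasible with a bounded optimal solution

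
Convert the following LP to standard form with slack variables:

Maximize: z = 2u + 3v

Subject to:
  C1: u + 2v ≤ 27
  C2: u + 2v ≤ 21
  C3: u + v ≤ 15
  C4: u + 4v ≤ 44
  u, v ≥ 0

max z = 2u + 3v

s.t.
  u + 2v + s1 = 27
  u + 2v + s2 = 21
  u + v + s3 = 15
  u + 4v + s4 = 44
  u, v, s1, s2, s3, s4 ≥ 0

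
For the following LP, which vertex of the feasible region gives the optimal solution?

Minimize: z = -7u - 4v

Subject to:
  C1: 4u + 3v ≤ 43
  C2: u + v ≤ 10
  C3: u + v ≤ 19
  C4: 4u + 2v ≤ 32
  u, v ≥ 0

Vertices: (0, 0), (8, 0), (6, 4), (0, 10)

Evaluate the objective at each vertex of the feasible region:
  z(0, 0) = 0
  z(8, 0) = -56
  z(6, 4) = -58  ←
  z(0, 10) = -40
The minimum is at u = 6, v = 4.

(6, 4)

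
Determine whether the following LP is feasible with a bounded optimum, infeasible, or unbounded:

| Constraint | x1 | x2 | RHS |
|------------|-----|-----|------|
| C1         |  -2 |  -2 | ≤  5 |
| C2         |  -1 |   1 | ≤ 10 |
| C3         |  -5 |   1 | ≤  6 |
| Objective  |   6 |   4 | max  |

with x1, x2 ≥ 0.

Unbounded (objective can increase without bound)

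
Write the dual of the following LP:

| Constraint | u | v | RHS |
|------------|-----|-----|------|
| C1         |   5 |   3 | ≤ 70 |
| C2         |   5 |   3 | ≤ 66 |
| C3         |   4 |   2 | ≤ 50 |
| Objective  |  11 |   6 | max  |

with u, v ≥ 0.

Primal max cᵀx s.t. Ax ≤ b, x ≥ 0  →  Dual min bᵀy s.t. Aᵀy ≥ c, y ≥ 0.

Minimize: z = 70y1 + 66y2 + 50y3

Subject to:
  5y1 + 5y2 + 4y3 ≥ 11
  3y1 + 3y2 + 2y3 ≥ 6
  y1, y2, y3 ≥ 0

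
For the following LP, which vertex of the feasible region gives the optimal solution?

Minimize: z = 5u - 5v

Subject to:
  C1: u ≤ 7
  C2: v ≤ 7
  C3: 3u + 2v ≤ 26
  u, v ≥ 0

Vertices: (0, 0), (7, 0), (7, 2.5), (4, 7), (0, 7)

Evaluate the objective at each vertex of the feasible region:
  z(0, 0) = 0
  z(7, 0) = 35
  z(7, 2.5) = 22.5
  z(4, 7) = -15
  z(0, 7) = -35  ←
The minimum is at u = 0, v = 7.

(0, 7)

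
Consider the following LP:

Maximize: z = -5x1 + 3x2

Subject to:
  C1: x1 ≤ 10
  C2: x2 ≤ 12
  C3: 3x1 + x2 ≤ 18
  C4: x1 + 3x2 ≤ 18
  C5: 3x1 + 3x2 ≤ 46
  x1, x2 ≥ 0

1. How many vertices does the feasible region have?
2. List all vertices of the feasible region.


1. 4
2. (0, 0), (6, 0), (4.5, 4.5), (0, 6)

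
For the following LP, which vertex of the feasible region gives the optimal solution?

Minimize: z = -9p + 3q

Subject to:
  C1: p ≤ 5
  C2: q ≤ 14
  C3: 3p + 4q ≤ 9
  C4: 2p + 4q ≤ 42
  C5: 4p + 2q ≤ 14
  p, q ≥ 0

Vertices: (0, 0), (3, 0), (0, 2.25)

Evaluate the objective at each vertex of the feasible region:
  z(0, 0) = 0
  z(3, 0) = -27  ←
  z(0, 2.25) = 6.75
The minimum is at p = 3, q = 0.

(3, 0)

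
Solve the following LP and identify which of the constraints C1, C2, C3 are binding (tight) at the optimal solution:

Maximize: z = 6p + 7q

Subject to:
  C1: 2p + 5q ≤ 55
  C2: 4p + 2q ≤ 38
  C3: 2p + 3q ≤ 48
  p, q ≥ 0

At p = 5, q = 9, compute slack b - a·x for each constraint:
  C1: 55 − 55 = 0  (binding)
  C2: 38 − 38 = 0  (binding)
  C3: 48 − 37 = 11  (slack)

Optimal: p = 5, q = 9
Binding: C1, C2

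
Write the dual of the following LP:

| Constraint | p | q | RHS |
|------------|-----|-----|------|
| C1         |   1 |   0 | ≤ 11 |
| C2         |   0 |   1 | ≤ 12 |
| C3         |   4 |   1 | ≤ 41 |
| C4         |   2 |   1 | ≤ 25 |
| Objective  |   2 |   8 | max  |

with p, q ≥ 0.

Primal max cᵀx s.t. Ax ≤ b, x ≥ 0  →  Dual min bᵀy s.t. Aᵀy ≥ c, y ≥ 0.

Minimize: z = 11y1 + 12y2 + 41y3 + 25y4

Subject to:
  y1 + 4y3 + 2y4 ≥ 2
  y2 + y3 + y4 ≥ 8
  y1, y2, y3, y4 ≥ 0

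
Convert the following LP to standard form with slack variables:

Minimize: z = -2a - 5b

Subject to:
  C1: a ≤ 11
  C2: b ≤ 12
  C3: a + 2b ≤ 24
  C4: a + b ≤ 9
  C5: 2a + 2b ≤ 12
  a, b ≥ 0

min z = -2a - 5b

s.t.
  a + s1 = 11
  b + s2 = 12
  a + 2b + s3 = 24
  a + b + s4 = 9
  2a + 2b + s5 = 12
  a, b, s1, s2, s3, s4, s5 ≥ 0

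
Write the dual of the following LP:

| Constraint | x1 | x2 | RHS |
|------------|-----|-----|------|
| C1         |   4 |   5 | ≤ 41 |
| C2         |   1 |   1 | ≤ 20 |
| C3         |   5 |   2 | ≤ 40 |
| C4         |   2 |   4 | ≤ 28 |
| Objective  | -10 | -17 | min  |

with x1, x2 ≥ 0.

Primal min cᵀx s.t. Ax ≤ b, x ≥ 0  →  Dual max −bᵀy s.t. Aᵀy ≥ −c, y ≥ 0.

Maximize: z = -41y1 - 20y2 - 40y3 - 28y4

Subject to:
  4y1 + y2 + 5y3 + 2y4 ≥ 10
  5y1 + y2 + 2y3 + 4y4 ≥ 17
  y1, y2, y3, y4 ≥ 0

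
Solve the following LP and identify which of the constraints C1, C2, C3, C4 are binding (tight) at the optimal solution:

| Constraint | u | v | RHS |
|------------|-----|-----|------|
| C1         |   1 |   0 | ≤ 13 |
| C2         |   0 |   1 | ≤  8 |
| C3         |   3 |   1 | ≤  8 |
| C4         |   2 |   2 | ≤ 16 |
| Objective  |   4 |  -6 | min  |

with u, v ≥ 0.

At u = 0, v = 8, compute slack b - a·x for each constraint:
  C1: 13 − 0 = 13  (slack)
  C2: 8 − 8 = 0  (binding)
  C3: 8 − 8 = 0  (binding)
  C4: 16 − 16 = 0  (binding)

Optimal: u = 0, v = 8
Binding: C2, C3, C4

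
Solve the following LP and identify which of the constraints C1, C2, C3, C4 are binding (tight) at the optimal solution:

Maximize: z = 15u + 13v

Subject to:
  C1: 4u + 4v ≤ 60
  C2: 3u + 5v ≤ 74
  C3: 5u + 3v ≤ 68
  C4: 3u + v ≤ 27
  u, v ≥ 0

At u = 6, v = 9, compute slack b - a·x for each constraint:
  C1: 60 − 60 = 0  (binding)
  C2: 74 − 63 = 11  (slack)
  C3: 68 − 57 = 11  (slack)
  C4: 27 − 27 = 0  (binding)

Optimal: u = 6, v = 9
Binding: C1, C4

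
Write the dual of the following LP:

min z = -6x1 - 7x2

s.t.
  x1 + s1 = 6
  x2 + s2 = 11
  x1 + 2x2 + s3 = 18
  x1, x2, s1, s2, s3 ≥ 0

Primal min cᵀx s.t. Ax ≤ b, x ≥ 0  →  Dual max −bᵀy s.t. Aᵀy ≥ −c, y ≥ 0.

Maximize: z = -6y1 - 11y2 - 18y3

Subject to:
  y1 + y3 ≥ 6
  y2 + 2y3 ≥ 7
  y1, y2, y3 ≥ 0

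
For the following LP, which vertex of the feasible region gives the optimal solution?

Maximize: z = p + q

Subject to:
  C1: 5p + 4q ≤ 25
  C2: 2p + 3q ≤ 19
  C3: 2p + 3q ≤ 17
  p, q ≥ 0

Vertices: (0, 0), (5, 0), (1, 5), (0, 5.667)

Evaluate the objective at each vertex of the feasible region:
  z(0, 0) = 0
  z(5, 0) = 5
  z(1, 5) = 6  ←
  z(0, 5.667) = 5.667
The maximum is at p = 1, q = 5.

(1, 5)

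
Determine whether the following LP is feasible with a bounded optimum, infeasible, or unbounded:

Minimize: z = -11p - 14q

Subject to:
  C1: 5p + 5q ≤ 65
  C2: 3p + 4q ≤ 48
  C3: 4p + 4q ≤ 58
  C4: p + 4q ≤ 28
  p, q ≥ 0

Feasible with a bounded optimal solution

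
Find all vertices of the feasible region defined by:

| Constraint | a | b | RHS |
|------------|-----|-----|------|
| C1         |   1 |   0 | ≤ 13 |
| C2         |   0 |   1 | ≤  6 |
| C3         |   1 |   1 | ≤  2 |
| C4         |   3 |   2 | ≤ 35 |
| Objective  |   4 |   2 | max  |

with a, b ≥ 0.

(0, 0), (2, 0), (0, 2)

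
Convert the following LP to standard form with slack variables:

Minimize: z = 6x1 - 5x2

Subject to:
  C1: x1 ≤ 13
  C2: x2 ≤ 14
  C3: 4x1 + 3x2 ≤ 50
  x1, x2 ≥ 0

min z = 6x1 - 5x2

s.t.
  x1 + s1 = 13
  x2 + s2 = 14
  4x1 + 3x2 + s3 = 50
  x1, x2, s1, s2, s3 ≥ 0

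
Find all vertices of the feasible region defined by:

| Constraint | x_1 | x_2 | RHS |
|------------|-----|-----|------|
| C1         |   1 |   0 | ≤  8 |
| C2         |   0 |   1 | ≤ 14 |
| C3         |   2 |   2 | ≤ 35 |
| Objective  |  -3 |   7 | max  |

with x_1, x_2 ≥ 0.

(0, 0), (8, 0), (8, 9.5), (3.5, 14), (0, 14)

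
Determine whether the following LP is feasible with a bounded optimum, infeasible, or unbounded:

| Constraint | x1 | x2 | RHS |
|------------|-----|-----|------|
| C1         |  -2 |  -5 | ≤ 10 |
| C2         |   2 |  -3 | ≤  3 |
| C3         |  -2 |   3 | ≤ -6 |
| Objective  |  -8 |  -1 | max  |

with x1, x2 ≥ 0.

Infeasible (no feasible solution exists)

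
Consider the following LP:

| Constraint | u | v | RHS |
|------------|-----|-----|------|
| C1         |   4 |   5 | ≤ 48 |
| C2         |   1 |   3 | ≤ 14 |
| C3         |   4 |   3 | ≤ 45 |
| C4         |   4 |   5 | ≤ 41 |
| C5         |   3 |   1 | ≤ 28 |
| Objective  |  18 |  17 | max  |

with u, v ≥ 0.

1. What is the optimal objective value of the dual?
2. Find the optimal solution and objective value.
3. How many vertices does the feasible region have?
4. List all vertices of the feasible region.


1. 179
2. u = 9, v = 1, z = 179
3. 5
4. (0, 0), (9.333, 0), (9, 1), (7.571, 2.143), (0, 4.667)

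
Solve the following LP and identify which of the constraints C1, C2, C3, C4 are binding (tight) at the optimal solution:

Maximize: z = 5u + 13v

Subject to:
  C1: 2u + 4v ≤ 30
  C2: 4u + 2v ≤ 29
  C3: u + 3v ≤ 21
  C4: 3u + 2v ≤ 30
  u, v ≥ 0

At u = 3, v = 6, compute slack b - a·x for each constraint:
  C1: 30 − 30 = 0  (binding)
  C2: 29 − 24 = 5  (slack)
  C3: 21 − 21 = 0  (binding)
  C4: 30 − 21 = 9  (slack)

Optimal: u = 3, v = 6
Binding: C1, C3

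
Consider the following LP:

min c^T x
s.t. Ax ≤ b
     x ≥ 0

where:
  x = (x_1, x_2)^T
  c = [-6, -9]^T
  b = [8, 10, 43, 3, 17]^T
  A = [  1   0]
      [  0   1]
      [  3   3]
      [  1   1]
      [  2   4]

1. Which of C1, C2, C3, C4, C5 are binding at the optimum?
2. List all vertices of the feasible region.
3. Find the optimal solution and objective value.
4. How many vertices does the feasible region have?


1. C4
2. (0, 0), (3, 0), (0, 3)
3. x_1 = 0, x_2 = 3, z = -27
4. 3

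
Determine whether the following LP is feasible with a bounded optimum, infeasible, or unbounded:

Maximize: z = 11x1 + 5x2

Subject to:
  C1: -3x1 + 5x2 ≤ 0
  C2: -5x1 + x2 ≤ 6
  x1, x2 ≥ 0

Unbounded (objective can increase without bound)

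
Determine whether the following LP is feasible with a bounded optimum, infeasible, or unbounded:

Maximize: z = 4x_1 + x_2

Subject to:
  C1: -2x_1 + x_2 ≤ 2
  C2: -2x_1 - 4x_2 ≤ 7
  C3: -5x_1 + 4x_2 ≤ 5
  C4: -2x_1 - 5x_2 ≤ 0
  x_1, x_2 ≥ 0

Unbounded (objective can increase without bound)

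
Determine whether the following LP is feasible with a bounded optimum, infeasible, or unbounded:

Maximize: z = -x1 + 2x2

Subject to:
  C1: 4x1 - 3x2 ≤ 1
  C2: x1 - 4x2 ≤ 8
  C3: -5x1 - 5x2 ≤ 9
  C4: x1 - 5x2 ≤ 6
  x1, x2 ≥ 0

Unbounded (objective can increase without bound)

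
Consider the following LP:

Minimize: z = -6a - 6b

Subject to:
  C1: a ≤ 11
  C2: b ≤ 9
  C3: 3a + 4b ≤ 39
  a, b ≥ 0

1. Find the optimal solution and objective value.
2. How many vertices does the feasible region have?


1. a = 11, b = 1.5, z = -75
2. 5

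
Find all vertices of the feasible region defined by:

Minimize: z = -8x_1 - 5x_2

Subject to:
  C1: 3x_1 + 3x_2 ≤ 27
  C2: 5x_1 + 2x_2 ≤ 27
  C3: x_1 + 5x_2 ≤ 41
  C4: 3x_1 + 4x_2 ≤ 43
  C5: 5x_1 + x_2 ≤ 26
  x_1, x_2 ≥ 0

(0, 0), (5.2, 0), (5, 1), (3, 6), (1, 8), (0, 8.2)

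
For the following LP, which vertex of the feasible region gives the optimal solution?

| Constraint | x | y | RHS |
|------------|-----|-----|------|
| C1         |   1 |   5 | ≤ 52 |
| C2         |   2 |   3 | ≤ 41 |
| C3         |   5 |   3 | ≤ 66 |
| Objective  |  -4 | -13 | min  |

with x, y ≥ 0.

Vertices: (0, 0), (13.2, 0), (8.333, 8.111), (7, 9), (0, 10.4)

Evaluate the objective at each vertex of the feasible region:
  z(0, 0) = 0
  z(13.2, 0) = -52.8
  z(8.333, 8.111) = -138.8
  z(7, 9) = -145  ←
  z(0, 10.4) = -135.2
The minimum is at x = 7, y = 9.

(7, 9)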